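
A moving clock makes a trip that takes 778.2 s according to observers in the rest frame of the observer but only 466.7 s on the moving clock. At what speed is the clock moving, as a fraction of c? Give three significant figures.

β = 0.800

The proper time is measured on the moving clock (both events occur at the clock's location); Δt is measured in the rest frame of the observer. γ = Δt/τ = 778.2/466.7 = 1.667.
β = √(1 − 1/γ²) = √(1 − 0.3597) = √0.6403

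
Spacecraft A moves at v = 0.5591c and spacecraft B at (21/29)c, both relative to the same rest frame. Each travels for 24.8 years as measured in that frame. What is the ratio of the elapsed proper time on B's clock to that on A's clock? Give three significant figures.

A: γ = 1/√(1 − 0.5591²) = 1/√0.6874 = 1.206. B: γ = 1/√(1 − (21/29)²) = 29/20 = 1.450.
τ_A/τ_B = γ_B/γ_A = 1.450/1.206 = 1.202, so τ_B/τ_A = 0.8318.

τ_B/τ_A = 0.832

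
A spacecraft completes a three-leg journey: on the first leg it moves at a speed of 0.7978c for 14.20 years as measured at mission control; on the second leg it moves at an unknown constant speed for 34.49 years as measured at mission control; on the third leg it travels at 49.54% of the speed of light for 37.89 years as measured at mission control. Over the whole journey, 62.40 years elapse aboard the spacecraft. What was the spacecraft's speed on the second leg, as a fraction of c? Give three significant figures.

Leg 1: γ = 1/√(1 − 0.7978²) = 1/√0.3635 = 1.659; τ_1 = 14.20/1.659 = 8.561 years.
Leg 2: speed unknown; τ_2 = 34.49/γ_2.
Leg 3: β = 0.4954; γ = 1/√(1 − 0.4954²) = 1/√0.7546 = 1.151; τ_3 = 37.89/1.151 = 32.91 years.
Total proper time: 8.561 + τ_2 + 32.91 = 62.40, so τ_2 = 62.40 − 41.48 = 20.92 years.
γ_2 = 34.49/20.92 = 1.648; β = √(1 − 1/γ²) = √0.6319.

β = 0.795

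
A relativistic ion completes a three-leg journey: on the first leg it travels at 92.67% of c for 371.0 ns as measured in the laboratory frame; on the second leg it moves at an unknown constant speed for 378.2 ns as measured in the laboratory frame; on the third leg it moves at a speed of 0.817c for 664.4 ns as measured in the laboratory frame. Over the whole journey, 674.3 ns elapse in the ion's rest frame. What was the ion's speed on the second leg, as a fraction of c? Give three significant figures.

Leg 1: β = 0.9267; γ = 1/√(1 − 0.9267²) = 1/√0.1412 = 2.661; τ_1 = 371.0/2.661 = 139.4 ns.
Leg 2: speed unknown; τ_2 = 378.2/γ_2.
Leg 3: γ = 1/√(1 − 0.817²) = 1/√0.3325 = 1.734; τ_3 = 664.4/1.734 = 383.1 ns.
Total proper time: 139.4 + τ_2 + 383.1 = 674.3, so τ_2 = 674.3 − 522.5 = 151.8 ns.
γ_2 = 378.2/151.8 = 2.492; β = √(1 − 1/γ²) = √0.8390.

β = 0.916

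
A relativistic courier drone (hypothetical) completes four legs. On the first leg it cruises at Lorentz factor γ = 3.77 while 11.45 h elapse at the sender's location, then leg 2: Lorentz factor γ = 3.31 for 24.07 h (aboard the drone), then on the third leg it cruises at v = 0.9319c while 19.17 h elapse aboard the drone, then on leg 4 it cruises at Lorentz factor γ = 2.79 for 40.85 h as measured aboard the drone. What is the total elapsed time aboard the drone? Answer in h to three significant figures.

Leg 1: γ = 3.77; τ_1 = 11.45/3.770 = 3.037 h.
Leg 2: 24.07 h is already measured aboard the drone.
Leg 3: 19.17 h is already measured aboard the drone.
Leg 4: 40.85 h is already measured aboard the drone.
Total: 3.037 + 24.07 + 19.17 + 40.85 h.

τ = 87.1 h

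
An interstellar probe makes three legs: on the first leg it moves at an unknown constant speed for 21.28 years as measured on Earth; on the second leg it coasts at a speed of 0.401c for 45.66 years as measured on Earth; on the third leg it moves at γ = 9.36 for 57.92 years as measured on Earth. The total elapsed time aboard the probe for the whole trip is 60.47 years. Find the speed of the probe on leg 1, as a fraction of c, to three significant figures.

β = 0.811

Leg 1: speed unknown; τ_1 = 21.28/γ_1.
Leg 2: γ = 1/√(1 − 0.401²) = 1/√0.8392 = 1.092; τ_2 = 45.66/1.092 = 41.83 years.
Leg 3: γ = 9.36; τ_3 = 57.92/9.360 = 6.188 years.
Total proper time: τ_1 + 41.83 + 6.188 = 60.47, so τ_1 = 60.47 − 48.02 = 12.45 years.
γ_1 = 21.28/12.45 = 1.709; β = √(1 − 1/γ²) = √0.6575.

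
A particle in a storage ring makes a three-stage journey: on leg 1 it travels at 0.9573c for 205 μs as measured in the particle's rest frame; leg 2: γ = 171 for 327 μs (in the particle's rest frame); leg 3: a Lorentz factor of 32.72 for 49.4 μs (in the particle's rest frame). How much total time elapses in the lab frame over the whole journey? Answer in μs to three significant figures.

Leg 1: γ = 1/√(1 − 0.9573²) = 1/√0.08358 = 3.459; Δt_1 = 3.459 × 205 = 709.1 μs.
Leg 2: γ = 171; Δt_2 = 171.0 × 327 = 5.592×10⁴ μs.
Leg 3: γ = 32.72; Δt_3 = 32.72 × 49.4 = 1616 μs.
Total: 709.1 + 5.592×10⁴ + 1616 μs.

Δt = 5.82×10⁴ μs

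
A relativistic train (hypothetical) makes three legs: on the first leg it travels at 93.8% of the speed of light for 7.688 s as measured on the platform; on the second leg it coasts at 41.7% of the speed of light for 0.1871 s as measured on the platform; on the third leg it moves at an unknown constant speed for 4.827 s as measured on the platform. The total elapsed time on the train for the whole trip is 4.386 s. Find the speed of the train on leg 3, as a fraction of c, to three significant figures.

β = 0.947

Leg 1: β = 0.938; γ = 1/√(1 − 0.938²) = 1/√0.1202 = 2.885; τ_1 = 7.688/2.885 = 2.665 s.
Leg 2: β = 0.417; γ = 1/√(1 − 0.417²) = 1/√0.8261 = 1.100; τ_2 = 0.1871/1.100 = 0.1701 s.
Leg 3: speed unknown; τ_3 = 4.827/γ_3.
Total proper time: 2.665 + 0.1701 + τ_3 = 4.386, so τ_3 = 4.386 − 2.835 = 1.551 s.
γ_3 = 4.827/1.551 = 3.112; β = √(1 − 1/γ²) = √0.8968.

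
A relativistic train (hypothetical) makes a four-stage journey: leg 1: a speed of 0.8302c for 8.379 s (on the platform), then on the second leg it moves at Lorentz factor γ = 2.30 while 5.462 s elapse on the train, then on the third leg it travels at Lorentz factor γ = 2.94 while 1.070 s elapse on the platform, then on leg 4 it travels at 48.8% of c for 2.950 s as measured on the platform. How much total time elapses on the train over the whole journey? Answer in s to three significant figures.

τ = 13.1 s

Leg 1: γ = 1/√(1 − 0.8302²) = 1/√0.3108 = 1.794; τ_1 = 8.379/1.794 = 4.671 s.
Leg 2: 5.462 s is already measured on the train.
Leg 3: γ = 2.94; τ_3 = 1.070/2.940 = 0.3639 s.
Leg 4: β = 0.488; γ = 1/√(1 − 0.488²) = 1/√0.7619 = 1.146; τ_4 = 2.950/1.146 = 2.575 s.
Total: 4.671 + 5.462 + 0.3639 + 2.575 s.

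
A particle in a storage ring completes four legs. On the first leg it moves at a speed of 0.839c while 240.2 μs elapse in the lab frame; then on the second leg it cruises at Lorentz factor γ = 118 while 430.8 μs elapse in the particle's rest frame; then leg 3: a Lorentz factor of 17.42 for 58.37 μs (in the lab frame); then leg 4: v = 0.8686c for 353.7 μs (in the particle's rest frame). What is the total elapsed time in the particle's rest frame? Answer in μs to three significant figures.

τ = 919 μs

Leg 1: γ = 1/√(1 − 0.839²) = 1/√0.2961 = 1.838; τ_1 = 240.2/1.838 = 130.7 μs.
Leg 2: 430.8 μs is already measured in the particle's rest frame.
Leg 3: γ = 17.42; τ_3 = 58.37/17.42 = 3.351 μs.
Leg 4: 353.7 μs is already measured in the particle's rest frame.
Total: 130.7 + 430.8 + 3.351 + 353.7 μs.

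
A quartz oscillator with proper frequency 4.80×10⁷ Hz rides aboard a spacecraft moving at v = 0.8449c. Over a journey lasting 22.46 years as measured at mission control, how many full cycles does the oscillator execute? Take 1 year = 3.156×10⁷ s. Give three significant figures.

N = 1.82×10¹⁶

γ = 1/√(1 − 0.8449²) = 1/√0.2861 = 1.869
The oscillator's own cycle count is N = f × τ where τ is the proper time aboard the spacecraft. τ = Δt/γ = 22.46/1.869 = 12.01 years = 3.792×10⁸ s.
N = 4.80×10⁷ × 3.792×10⁸ = 1.820×10¹⁶.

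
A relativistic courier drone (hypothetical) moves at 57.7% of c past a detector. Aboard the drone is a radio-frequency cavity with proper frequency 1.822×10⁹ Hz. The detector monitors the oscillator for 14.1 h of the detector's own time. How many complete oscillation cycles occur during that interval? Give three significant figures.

N = 7.55×10¹³

β = 0.577; γ = 1/√(1 − 0.577²) = 1/√0.6671 = 1.224
During 14.1 h of lab time, the oscillator's proper time advances by τ = Δt/γ = 14.1/1.224 = 11.52 h = 4.146×10⁴ s.
N = f × τ = 1.822×10⁹ × 4.146×10⁴ = 7.554×10¹³.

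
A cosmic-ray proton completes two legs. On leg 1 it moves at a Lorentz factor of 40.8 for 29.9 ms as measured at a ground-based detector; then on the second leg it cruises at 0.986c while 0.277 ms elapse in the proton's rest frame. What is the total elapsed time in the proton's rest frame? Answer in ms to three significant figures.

τ = 1.01 ms

Leg 1: γ = 40.8; τ_1 = 29.9/40.80 = 0.7328 ms.
Leg 2: 0.277 ms is already measured in the proton's rest frame.
Total: 0.7328 + 0.2770 ms.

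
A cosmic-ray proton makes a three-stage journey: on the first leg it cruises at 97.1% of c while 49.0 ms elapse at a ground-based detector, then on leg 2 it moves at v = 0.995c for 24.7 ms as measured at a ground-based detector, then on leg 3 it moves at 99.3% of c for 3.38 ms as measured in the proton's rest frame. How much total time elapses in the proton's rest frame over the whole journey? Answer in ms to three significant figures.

τ = 17.6 ms

Leg 1: β = 0.971; γ = 1/√(1 − 0.971²) = 1/√0.05716 = 4.183; τ_1 = 49.0/4.183 = 11.71 ms.
Leg 2: γ = 1/√(1 − 0.995²) = 1/√0.009975 = 10.01; τ_2 = 24.7/10.01 = 2.467 ms.
Leg 3: 3.38 ms is already measured in the proton's rest frame.
Total: 11.71 + 2.467 + 3.380 ms.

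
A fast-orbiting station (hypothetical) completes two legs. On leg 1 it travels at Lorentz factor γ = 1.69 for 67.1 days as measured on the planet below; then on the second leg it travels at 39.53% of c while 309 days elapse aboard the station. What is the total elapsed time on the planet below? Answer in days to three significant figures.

Δt = 403 days

Leg 1: 67.1 days is already measured on the planet below.
Leg 2: β = 0.3953; γ = 1/√(1 − 0.3953²) = 1/√0.8437 = 1.089; Δt_2 = 1.089 × 309 = 336.4 days.
Total: 67.10 + 336.4 days.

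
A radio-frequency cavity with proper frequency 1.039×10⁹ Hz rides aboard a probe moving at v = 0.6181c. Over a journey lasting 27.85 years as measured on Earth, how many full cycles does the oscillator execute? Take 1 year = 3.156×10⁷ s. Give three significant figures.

N = 7.18×10¹⁷

γ = 1/√(1 − 0.6181²) = 1/√0.6180 = 1.272
The oscillator's own cycle count is N = f × τ where τ is the proper time aboard the probe. τ = Δt/γ = 27.85/1.272 = 21.89 years = 6.909×10⁸ s.
N = 1.039×10⁹ × 6.909×10⁸ = 7.179×10¹⁷.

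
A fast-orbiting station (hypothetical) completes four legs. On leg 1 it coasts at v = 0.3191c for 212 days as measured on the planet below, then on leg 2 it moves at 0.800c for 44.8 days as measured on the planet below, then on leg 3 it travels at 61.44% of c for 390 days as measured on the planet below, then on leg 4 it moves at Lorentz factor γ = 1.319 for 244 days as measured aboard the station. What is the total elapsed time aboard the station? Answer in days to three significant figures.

Leg 1: γ = 1/√(1 − 0.3191²) = 1/√0.8982 = 1.055; τ_1 = 212/1.055 = 200.9 days.
Leg 2: γ = 1/√(1 − 0.800²) = 5/3 ≈ 1.667; τ_2 = 44.8/1.667 = 26.88 days.
Leg 3: β = 0.6144; γ = 1/√(1 − 0.6144²) = 1/√0.6225 = 1.267; τ_3 = 390/1.267 = 307.7 days.
Leg 4: 244 days is already measured aboard the station.
Total: 200.9 + 26.88 + 307.7 + 244.0 days.

τ = 780 days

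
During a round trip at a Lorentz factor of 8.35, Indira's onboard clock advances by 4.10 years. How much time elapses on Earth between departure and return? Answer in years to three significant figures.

Δt = 34.2 years

γ = 8.35
Earth-frame duration is the dilated interval: Δt = γτ = 8.350 × 4.10 years.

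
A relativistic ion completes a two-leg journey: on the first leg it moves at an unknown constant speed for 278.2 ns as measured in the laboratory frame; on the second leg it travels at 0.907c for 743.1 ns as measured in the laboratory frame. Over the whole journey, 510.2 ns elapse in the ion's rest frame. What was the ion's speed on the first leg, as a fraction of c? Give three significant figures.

Leg 1: speed unknown; τ_1 = 278.2/γ_1.
Leg 2: γ = 1/√(1 − 0.907²) = 1/√0.1774 = 2.375; τ_2 = 743.1/2.375 = 312.9 ns.
Total proper time: τ_1 + 312.9 = 510.2, so τ_1 = 510.2 − 312.9 = 197.3 ns.
γ_1 = 278.2/197.3 = 1.410; β = √(1 − 1/γ²) = √0.4972.

β = 0.705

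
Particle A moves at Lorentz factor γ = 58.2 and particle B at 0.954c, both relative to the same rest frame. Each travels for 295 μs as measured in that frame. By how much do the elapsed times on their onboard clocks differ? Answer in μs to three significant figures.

A: γ = 58.2; τ_A = 295/58.20 = 5.069 μs.
B: γ = 1/√(1 − 0.954²) = 1/√0.08988 = 3.335; τ_B = 295/3.335 = 88.44 μs.

|τ_A − τ_B| = 83.4 μs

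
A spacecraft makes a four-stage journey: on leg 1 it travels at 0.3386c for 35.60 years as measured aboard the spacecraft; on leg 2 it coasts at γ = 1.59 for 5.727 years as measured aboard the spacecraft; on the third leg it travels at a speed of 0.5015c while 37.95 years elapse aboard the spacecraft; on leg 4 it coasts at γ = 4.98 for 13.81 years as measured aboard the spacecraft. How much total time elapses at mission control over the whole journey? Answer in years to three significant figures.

Leg 1: γ = 1/√(1 − 0.3386²) = 1/√0.8854 = 1.063; Δt_1 = 1.063 × 35.60 = 37.83 years.
Leg 2: γ = 1.59; Δt_2 = 1.590 × 5.727 = 9.106 years.
Leg 3: γ = 1/√(1 − 0.5015²) = 1/√0.7485 = 1.156; Δt_3 = 1.156 × 37.95 = 43.86 years.
Leg 4: γ = 4.98; Δt_4 = 4.980 × 13.81 = 68.77 years.
Total: 37.83 + 9.106 + 43.86 + 68.77 years.

Δt = 160 years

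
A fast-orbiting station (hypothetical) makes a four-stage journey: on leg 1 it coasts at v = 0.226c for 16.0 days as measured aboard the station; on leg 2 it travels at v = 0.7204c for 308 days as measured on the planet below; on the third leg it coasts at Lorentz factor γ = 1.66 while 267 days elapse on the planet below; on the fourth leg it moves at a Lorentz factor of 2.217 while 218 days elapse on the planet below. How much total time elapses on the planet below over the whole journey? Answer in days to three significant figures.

Leg 1: γ = 1/√(1 − 0.226²) = 1/√0.9489 = 1.027; Δt_1 = 1.027 × 16.0 = 16.42 days.
Leg 2: 308 days is already measured on the planet below.
Leg 3: 267 days is already measured on the planet below.
Leg 4: 218 days is already measured on the planet below.
Total: 16.42 + 308.0 + 267.0 + 218.0 days.

Δt = 809 days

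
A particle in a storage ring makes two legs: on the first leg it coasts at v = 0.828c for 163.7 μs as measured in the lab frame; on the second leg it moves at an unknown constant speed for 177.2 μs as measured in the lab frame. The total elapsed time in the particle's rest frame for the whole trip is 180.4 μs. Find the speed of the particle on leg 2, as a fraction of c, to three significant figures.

β = 0.866

Leg 1: γ = 1/√(1 − 0.828²) = 1/√0.3144 = 1.783; τ_1 = 163.7/1.783 = 91.79 μs.
Leg 2: speed unknown; τ_2 = 177.2/γ_2.
Total proper time: 91.79 + τ_2 = 180.4, so τ_2 = 180.4 − 91.79 = 88.61 μs.
γ_2 = 177.2/88.61 = 2.000; β = √(1 − 1/γ²) = √0.7500.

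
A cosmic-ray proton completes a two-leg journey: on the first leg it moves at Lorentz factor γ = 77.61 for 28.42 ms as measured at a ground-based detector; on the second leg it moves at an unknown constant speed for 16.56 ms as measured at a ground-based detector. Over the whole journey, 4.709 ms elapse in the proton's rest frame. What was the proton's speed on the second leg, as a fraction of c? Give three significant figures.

β = 0.965

Leg 1: γ = 77.61; τ_1 = 28.42/77.61 = 0.3662 ms.
Leg 2: speed unknown; τ_2 = 16.56/γ_2.
Total proper time: 0.3662 + τ_2 = 4.709, so τ_2 = 4.709 − 0.3662 = 4.343 ms.
γ_2 = 16.56/4.343 = 3.813; β = √(1 − 1/γ²) = √0.9312.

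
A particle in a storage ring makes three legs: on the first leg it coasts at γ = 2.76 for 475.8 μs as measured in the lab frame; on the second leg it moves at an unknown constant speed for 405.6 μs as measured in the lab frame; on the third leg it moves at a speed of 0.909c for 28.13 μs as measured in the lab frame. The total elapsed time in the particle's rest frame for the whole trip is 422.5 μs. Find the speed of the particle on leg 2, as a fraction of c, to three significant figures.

β = 0.809

Leg 1: γ = 2.76; τ_1 = 475.8/2.760 = 172.4 μs.
Leg 2: speed unknown; τ_2 = 405.6/γ_2.
Leg 3: γ = 1/√(1 − 0.909²) = 1/√0.1737 = 2.399; τ_3 = 28.13/2.399 = 11.72 μs.
Total proper time: 172.4 + τ_2 + 11.72 = 422.5, so τ_2 = 422.5 − 184.1 = 238.4 μs.
γ_2 = 405.6/238.4 = 1.701; β = √(1 − 1/γ²) = √0.6546.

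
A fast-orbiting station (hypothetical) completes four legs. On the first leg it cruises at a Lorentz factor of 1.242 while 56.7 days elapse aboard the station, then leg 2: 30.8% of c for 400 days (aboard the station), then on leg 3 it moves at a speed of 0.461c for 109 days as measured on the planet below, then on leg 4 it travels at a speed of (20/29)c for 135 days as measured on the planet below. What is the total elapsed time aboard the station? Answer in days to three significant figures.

Leg 1: 56.7 days is already measured aboard the station.
Leg 2: 400 days is already measured aboard the station.
Leg 3: γ = 1/√(1 − 0.461²) = 1/√0.7875 = 1.127; τ_3 = 109/1.127 = 96.73 days.
Leg 4: γ = 1/√(1 − (20/29)²) = 29/21 ≈ 1.381; τ_4 = 135/1.381 = 97.76 days.
Total: 56.70 + 400.0 + 96.73 + 97.76 days.

τ = 651 days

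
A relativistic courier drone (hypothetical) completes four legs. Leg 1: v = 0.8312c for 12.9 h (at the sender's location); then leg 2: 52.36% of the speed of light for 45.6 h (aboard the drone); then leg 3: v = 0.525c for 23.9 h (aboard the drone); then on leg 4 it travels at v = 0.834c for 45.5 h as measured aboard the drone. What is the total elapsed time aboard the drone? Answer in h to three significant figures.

Leg 1: γ = 1/√(1 − 0.8312²) = 1/√0.3091 = 1.799; τ_1 = 12.9/1.799 = 7.172 h.
Leg 2: 45.6 h is already measured aboard the drone.
Leg 3: 23.9 h is already measured aboard the drone.
Leg 4: 45.5 h is already measured aboard the drone.
Total: 7.172 + 45.60 + 23.90 + 45.50 h.

τ = 122 h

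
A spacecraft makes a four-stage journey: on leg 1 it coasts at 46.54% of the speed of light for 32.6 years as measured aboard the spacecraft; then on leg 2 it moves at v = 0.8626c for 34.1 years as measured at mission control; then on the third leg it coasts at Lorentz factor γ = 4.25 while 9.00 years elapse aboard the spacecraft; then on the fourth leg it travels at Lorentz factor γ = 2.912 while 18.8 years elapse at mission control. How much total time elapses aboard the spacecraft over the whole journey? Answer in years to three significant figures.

Leg 1: 32.6 years is already measured aboard the spacecraft.
Leg 2: γ = 1/√(1 − 0.8626²) = 1/√0.2559 = 1.977; τ_2 = 34.1/1.977 = 17.25 years.
Leg 3: 9.00 years is already measured aboard the spacecraft.
Leg 4: γ = 2.912; τ_4 = 18.8/2.912 = 6.456 years.
Total: 32.60 + 17.25 + 9.000 + 6.456 years.

τ = 65.3 years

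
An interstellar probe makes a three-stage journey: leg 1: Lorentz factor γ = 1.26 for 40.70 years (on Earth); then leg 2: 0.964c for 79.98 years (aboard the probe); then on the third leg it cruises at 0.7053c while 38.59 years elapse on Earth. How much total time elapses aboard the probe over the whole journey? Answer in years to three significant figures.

Leg 1: γ = 1.26; τ_1 = 40.70/1.260 = 32.30 years.
Leg 2: 79.98 years is already measured aboard the probe.
Leg 3: γ = 1/√(1 − 0.7053²) = 1/√0.5026 = 1.411; τ_3 = 38.59/1.411 = 27.36 years.
Total: 32.30 + 79.98 + 27.36 years.

τ = 140 years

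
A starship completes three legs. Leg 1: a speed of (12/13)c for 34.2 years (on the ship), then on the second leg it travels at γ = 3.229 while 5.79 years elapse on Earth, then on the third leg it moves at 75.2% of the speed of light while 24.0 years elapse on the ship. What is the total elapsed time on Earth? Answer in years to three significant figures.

Leg 1: γ = 1/√(1 − (12/13)²) = 13/5 = 2.600; Δt_1 = 2.600 × 34.2 = 88.92 years.
Leg 2: 5.79 years is already measured on Earth.
Leg 3: β = 0.752; γ = 1/√(1 − 0.752²) = 1/√0.4345 = 1.517; Δt_3 = 1.517 × 24.0 = 36.41 years.
Total: 88.92 + 5.790 + 36.41 years.

Δt = 131 years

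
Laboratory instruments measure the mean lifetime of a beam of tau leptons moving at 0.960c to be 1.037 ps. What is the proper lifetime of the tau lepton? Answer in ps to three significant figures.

γ = 1/√(1 − 0.960²) = 25/7 ≈ 3.571
The lab-frame lifetime is the dilated interval; the proper lifetime is τ₀ = Δt/γ = 1.037/3.571 ps.

τ₀ = 0.290 ps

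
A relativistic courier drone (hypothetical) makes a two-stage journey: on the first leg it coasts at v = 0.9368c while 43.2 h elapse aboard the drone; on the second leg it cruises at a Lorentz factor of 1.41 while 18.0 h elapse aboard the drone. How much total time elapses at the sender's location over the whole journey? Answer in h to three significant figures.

Δt = 149 h

Leg 1: γ = 1/√(1 − 0.9368²) = 1/√0.1224 = 2.858; Δt_1 = 2.858 × 43.2 = 123.5 h.
Leg 2: γ = 1.41; Δt_2 = 1.410 × 18.0 = 25.38 h.
Total: 123.5 + 25.38 h.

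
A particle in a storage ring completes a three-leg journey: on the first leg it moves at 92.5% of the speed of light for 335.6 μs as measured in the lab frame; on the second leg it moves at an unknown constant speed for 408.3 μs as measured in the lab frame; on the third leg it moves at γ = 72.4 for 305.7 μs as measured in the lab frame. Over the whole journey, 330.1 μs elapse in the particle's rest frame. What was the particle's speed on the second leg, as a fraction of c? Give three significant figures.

Leg 1: β = 0.925; γ = 1/√(1 − 0.925²) = 1/√0.1444 = 2.632; τ_1 = 335.6/2.632 = 127.5 μs.
Leg 2: speed unknown; τ_2 = 408.3/γ_2.
Leg 3: γ = 72.4; τ_3 = 305.7/72.40 = 4.222 μs.
Total proper time: 127.5 + τ_2 + 4.222 = 330.1, so τ_2 = 330.1 − 131.7 = 198.4 μs.
γ_2 = 408.3/198.4 = 2.058; β = √(1 − 1/γ²) = √0.7640.

β = 0.874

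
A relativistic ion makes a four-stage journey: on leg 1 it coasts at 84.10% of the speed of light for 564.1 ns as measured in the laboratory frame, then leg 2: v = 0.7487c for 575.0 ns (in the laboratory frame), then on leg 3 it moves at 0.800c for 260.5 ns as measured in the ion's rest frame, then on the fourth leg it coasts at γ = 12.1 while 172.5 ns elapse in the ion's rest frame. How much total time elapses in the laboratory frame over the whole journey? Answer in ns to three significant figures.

Δt = 3660 ns

Leg 1: 564.1 ns is already measured in the laboratory frame.
Leg 2: 575.0 ns is already measured in the laboratory frame.
Leg 3: γ = 1/√(1 − 0.800²) = 5/3 ≈ 1.667; Δt_3 = 1.667 × 260.5 = 434.2 ns.
Leg 4: γ = 12.1; Δt_4 = 12.10 × 172.5 = 2087 ns.
Total: 564.1 + 575.0 + 434.2 + 2087 ns.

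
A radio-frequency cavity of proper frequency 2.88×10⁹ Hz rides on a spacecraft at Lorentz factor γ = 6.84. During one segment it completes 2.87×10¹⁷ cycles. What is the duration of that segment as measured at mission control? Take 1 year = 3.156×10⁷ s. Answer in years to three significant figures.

γ = 6.84
Proper time for N cycles: τ = N/f = 2.87×10¹⁷/(2.88×10⁹) = 9.965×10⁷ s = 3.158 years.
Lab-frame duration Δt = γτ = 6.840 × 3.158 = 21.60 years.

Δt = 21.6 years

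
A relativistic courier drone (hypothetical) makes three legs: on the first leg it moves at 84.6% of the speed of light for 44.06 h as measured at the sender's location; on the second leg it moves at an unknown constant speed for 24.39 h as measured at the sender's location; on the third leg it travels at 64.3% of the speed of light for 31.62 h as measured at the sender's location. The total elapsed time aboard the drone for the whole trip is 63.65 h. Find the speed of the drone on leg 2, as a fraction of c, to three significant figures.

β = 0.757

Leg 1: β = 0.846; γ = 1/√(1 − 0.846²) = 1/√0.2843 = 1.876; τ_1 = 44.06/1.876 = 23.49 h.
Leg 2: speed unknown; τ_2 = 24.39/γ_2.
Leg 3: β = 0.643; γ = 1/√(1 − 0.643²) = 1/√0.5866 = 1.306; τ_3 = 31.62/1.306 = 24.22 h.
Total proper time: 23.49 + τ_2 + 24.22 = 63.65, so τ_2 = 63.65 − 47.71 = 15.94 h.
γ_2 = 24.39/15.94 = 1.530; β = √(1 − 1/γ²) = √0.5728.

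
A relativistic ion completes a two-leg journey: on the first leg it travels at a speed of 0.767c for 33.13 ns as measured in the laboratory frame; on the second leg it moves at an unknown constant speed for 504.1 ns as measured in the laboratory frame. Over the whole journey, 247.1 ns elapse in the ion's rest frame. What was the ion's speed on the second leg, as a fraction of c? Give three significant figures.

Leg 1: γ = 1/√(1 − 0.767²) = 1/√0.4117 = 1.558; τ_1 = 33.13/1.558 = 21.26 ns.
Leg 2: speed unknown; τ_2 = 504.1/γ_2.
Total proper time: 21.26 + τ_2 = 247.1, so τ_2 = 247.1 − 21.26 = 225.8 ns.
γ_2 = 504.1/225.8 = 2.232; β = √(1 − 1/γ²) = √0.7993.

β = 0.894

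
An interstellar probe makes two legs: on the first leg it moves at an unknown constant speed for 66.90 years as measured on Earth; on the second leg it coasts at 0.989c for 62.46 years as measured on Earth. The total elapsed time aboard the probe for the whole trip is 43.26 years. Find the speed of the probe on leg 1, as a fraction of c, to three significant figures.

β = 0.861

Leg 1: speed unknown; τ_1 = 66.90/γ_1.
Leg 2: γ = 1/√(1 − 0.989²) = 1/√0.02188 = 6.761; τ_2 = 62.46/6.761 = 9.239 years.
Total proper time: τ_1 + 9.239 = 43.26, so τ_1 = 43.26 − 9.239 = 34.02 years.
γ_1 = 66.90/34.02 = 1.966; β = √(1 − 1/γ²) = √0.7414.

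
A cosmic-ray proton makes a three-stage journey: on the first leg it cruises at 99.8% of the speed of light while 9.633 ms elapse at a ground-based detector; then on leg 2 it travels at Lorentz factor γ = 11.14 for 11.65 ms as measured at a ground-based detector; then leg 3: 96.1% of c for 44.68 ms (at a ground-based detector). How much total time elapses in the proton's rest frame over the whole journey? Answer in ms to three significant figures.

τ = 14.0 ms

Leg 1: β = 0.998; γ = 1/√(1 − 0.998²) = 1/√0.003996 = 15.82; τ_1 = 9.633/15.82 = 0.6089 ms.
Leg 2: γ = 11.14; τ_2 = 11.65/11.14 = 1.046 ms.
Leg 3: β = 0.961; γ = 1/√(1 − 0.961²) = 1/√0.07648 = 3.616; τ_3 = 44.68/3.616 = 12.36 ms.
Total: 0.6089 + 1.046 + 12.36 ms.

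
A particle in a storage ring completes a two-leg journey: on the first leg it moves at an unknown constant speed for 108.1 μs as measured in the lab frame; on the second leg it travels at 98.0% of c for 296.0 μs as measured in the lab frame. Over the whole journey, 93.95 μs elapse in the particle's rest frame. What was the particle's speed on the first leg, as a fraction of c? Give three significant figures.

Leg 1: speed unknown; τ_1 = 108.1/γ_1.
Leg 2: β = 0.980; γ = 1/√(1 − 0.980²) = 1/√0.03960 = 5.025; τ_2 = 296.0/5.025 = 58.90 μs.
Total proper time: τ_1 + 58.90 = 93.95, so τ_1 = 93.95 − 58.90 = 35.05 μs.
γ_1 = 108.1/35.05 = 3.084; β = √(1 − 1/γ²) = √0.8949.

β = 0.946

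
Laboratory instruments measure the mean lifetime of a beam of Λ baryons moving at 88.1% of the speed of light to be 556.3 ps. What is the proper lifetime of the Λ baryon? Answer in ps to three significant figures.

β = 0.881; γ = 1/√(1 − 0.881²) = 1/√0.2238 = 2.114
The lab-frame lifetime is the dilated interval; the proper lifetime is τ₀ = Δt/γ = 556.3/2.114 ps.

τ₀ = 263 ps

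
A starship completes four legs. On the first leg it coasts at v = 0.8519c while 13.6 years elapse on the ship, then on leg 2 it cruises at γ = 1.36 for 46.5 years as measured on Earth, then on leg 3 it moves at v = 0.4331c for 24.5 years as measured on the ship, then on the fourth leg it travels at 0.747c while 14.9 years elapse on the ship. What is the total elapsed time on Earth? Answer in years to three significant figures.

Leg 1: γ = 1/√(1 − 0.8519²) = 1/√0.2743 = 1.909; Δt_1 = 1.909 × 13.6 = 25.97 years.
Leg 2: 46.5 years is already measured on Earth.
Leg 3: γ = 1/√(1 − 0.4331²) = 1/√0.8124 = 1.109; Δt_3 = 1.109 × 24.5 = 27.18 years.
Leg 4: γ = 1/√(1 − 0.747²) = 1/√0.4420 = 1.504; Δt_4 = 1.504 × 14.9 = 22.41 years.
Total: 25.97 + 46.50 + 27.18 + 22.41 years.

Δt = 122 years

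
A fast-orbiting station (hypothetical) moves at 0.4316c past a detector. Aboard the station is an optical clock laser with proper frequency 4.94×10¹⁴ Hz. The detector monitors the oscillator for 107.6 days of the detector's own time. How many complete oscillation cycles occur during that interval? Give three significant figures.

γ = 1/√(1 − 0.4316²) = 1/√0.8137 = 1.109
During 107.6 days of lab time, the oscillator's proper time advances by τ = Δt/γ = 107.6/1.109 = 97.06 days = 8.386×10⁶ s.
N = f × τ = 4.94×10¹⁴ × 8.386×10⁶ = 4.143×10²¹.

N = 4.14×10²¹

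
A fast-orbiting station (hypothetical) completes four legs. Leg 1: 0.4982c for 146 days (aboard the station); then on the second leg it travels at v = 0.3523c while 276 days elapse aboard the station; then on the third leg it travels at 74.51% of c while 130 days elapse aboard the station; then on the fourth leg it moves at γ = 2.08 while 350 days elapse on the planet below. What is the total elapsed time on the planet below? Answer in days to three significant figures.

Δt = 1010 days

Leg 1: γ = 1/√(1 − 0.4982²) = 1/√0.7518 = 1.153; Δt_1 = 1.153 × 146 = 168.4 days.
Leg 2: γ = 1/√(1 − 0.3523²) = 1/√0.8759 = 1.069; Δt_2 = 1.069 × 276 = 294.9 days.
Leg 3: β = 0.7451; γ = 1/√(1 − 0.7451²) = 1/√0.4448 = 1.499; Δt_3 = 1.499 × 130 = 194.9 days.
Leg 4: 350 days is already measured on the planet below.
Total: 168.4 + 294.9 + 194.9 + 350.0 days.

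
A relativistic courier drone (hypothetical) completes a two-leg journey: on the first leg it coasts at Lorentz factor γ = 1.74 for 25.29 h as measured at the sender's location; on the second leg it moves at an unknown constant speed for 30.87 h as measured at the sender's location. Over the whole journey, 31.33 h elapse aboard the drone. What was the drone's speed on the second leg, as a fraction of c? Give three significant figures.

Leg 1: γ = 1.74; τ_1 = 25.29/1.740 = 14.53 h.
Leg 2: speed unknown; τ_2 = 30.87/γ_2.
Total proper time: 14.53 + τ_2 = 31.33, so τ_2 = 31.33 − 14.53 = 16.80 h.
γ_2 = 30.87/16.80 = 1.838; β = √(1 − 1/γ²) = √0.7040.

β = 0.839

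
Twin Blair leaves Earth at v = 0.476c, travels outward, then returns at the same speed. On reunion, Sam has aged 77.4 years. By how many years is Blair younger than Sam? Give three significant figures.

Δt − τ = 9.33 years

γ = 1/√(1 − 0.476²) = 1/√0.7734 = 1.137
Blair's elapsed proper time: τ = 77.4/1.137 = 68.07 years.
Age gap = Δt − τ = 77.4 − 68.07 years.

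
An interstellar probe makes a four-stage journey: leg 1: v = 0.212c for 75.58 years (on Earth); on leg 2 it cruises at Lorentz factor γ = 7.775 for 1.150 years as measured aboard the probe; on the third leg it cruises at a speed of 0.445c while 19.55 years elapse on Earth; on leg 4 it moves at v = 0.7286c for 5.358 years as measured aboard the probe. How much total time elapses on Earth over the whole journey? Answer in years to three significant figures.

Δt = 112 years

Leg 1: 75.58 years is already measured on Earth.
Leg 2: γ = 7.775; Δt_2 = 7.775 × 1.150 = 8.941 years.
Leg 3: 19.55 years is already measured on Earth.
Leg 4: γ = 1/√(1 − 0.7286²) = 1/√0.4691 = 1.460; Δt_4 = 1.460 × 5.358 = 7.823 years.
Total: 75.58 + 8.941 + 19.55 + 7.823 years.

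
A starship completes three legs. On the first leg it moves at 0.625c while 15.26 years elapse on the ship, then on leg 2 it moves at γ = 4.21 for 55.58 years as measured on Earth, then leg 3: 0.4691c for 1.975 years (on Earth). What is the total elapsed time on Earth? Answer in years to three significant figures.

Leg 1: γ = 1/√(1 − 0.625²) = 1/√0.6094 = 1.281; Δt_1 = 1.281 × 15.26 = 19.55 years.
Leg 2: 55.58 years is already measured on Earth.
Leg 3: 1.975 years is already measured on Earth.
Total: 19.55 + 55.58 + 1.975 years.

Δt = 77.1 years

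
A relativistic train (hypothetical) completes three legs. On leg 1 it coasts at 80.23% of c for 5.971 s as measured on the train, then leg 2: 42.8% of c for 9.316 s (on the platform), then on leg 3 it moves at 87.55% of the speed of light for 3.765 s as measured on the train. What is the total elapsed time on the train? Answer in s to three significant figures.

Leg 1: 5.971 s is already measured on the train.
Leg 2: β = 0.428; γ = 1/√(1 − 0.428²) = 1/√0.8168 = 1.106; τ_2 = 9.316/1.106 = 8.420 s.
Leg 3: 3.765 s is already measured on the train.
Total: 5.971 + 8.420 + 3.765 s.

τ = 18.2 s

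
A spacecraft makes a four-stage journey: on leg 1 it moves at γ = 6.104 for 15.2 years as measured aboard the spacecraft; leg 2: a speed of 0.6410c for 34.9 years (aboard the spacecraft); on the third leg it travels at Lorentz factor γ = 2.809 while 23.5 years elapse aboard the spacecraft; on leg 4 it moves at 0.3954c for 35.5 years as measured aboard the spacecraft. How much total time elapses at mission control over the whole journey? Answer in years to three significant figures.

Δt = 243 years

Leg 1: γ = 6.104; Δt_1 = 6.104 × 15.2 = 92.78 years.
Leg 2: γ = 1/√(1 − 0.6410²) = 1/√0.5891 = 1.303; Δt_2 = 1.303 × 34.9 = 45.47 years.
Leg 3: γ = 2.809; Δt_3 = 2.809 × 23.5 = 66.01 years.
Leg 4: γ = 1/√(1 − 0.3954²) = 1/√0.8437 = 1.089; Δt_4 = 1.089 × 35.5 = 38.65 years.
Total: 92.78 + 45.47 + 66.01 + 38.65 years.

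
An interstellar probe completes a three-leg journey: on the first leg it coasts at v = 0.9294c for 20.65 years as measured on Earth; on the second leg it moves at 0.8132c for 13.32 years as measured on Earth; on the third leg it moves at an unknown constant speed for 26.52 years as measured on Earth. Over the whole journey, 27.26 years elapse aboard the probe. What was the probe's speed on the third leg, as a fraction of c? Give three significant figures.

Leg 1: γ = 1/√(1 − 0.9294²) = 1/√0.1362 = 2.709; τ_1 = 20.65/2.709 = 7.621 years.
Leg 2: γ = 1/√(1 − 0.8132²) = 1/√0.3387 = 1.718; τ_2 = 13.32/1.718 = 7.752 years.
Leg 3: speed unknown; τ_3 = 26.52/γ_3.
Total proper time: 7.621 + 7.752 + τ_3 = 27.26, so τ_3 = 27.26 − 15.37 = 11.89 years.
γ_3 = 26.52/11.89 = 2.231; β = √(1 − 1/γ²) = √0.7991.

β = 0.894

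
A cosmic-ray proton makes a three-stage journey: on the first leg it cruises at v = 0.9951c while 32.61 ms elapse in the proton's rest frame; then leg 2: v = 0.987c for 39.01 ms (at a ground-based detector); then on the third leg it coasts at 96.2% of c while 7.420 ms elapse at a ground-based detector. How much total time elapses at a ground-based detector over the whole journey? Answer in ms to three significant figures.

Leg 1: γ = 1/√(1 − 0.9951²) = 1/√0.009776 = 10.11; Δt_1 = 10.11 × 32.61 = 329.8 ms.
Leg 2: 39.01 ms is already measured at a ground-based detector.
Leg 3: 7.420 ms is already measured at a ground-based detector.
Total: 329.8 + 39.01 + 7.420 ms.

Δt = 376 ms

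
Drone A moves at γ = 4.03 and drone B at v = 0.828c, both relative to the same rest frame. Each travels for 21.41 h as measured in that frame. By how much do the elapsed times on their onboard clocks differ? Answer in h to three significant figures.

A: γ = 4.03; τ_A = 21.41/4.030 = 5.313 h.
B: γ = 1/√(1 − 0.828²) = 1/√0.3144 = 1.783; τ_B = 21.41/1.783 = 12.01 h.

|τ_A − τ_B| = 6.69 h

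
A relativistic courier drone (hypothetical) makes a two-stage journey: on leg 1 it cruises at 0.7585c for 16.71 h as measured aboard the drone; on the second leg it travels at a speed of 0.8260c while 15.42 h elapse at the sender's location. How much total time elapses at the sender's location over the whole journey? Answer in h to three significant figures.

Leg 1: γ = 1/√(1 − 0.7585²) = 1/√0.4247 = 1.535; Δt_1 = 1.535 × 16.71 = 25.64 h.
Leg 2: 15.42 h is already measured at the sender's location.
Total: 25.64 + 15.42 h.

Δt = 41.1 h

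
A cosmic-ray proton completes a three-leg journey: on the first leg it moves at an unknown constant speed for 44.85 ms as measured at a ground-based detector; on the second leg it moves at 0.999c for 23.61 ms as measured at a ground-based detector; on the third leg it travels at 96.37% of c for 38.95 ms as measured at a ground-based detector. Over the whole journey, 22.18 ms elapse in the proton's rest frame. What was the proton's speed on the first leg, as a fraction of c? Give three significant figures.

β = 0.971

Leg 1: speed unknown; τ_1 = 44.85/γ_1.
Leg 2: γ = 1/√(1 − 0.999²) = 1/√0.001999 = 22.37; τ_2 = 23.61/22.37 = 1.056 ms.
Leg 3: β = 0.9637; γ = 1/√(1 − 0.9637²) = 1/√0.07128 = 3.745; τ_3 = 38.95/3.745 = 10.40 ms.
Total proper time: τ_1 + 1.056 + 10.40 = 22.18, so τ_1 = 22.18 − 11.45 = 10.73 ms.
γ_1 = 44.85/10.73 = 4.182; β = √(1 − 1/γ²) = √0.9428.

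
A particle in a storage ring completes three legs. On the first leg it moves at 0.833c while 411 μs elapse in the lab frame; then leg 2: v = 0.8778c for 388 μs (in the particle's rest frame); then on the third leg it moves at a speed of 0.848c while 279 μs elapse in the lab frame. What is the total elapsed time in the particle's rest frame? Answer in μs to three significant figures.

Leg 1: γ = 1/√(1 − 0.833²) = 1/√0.3061 = 1.807; τ_1 = 411/1.807 = 227.4 μs.
Leg 2: 388 μs is already measured in the particle's rest frame.
Leg 3: γ = 1/√(1 − 0.848²) = 1/√0.2809 = 1.887; τ_3 = 279/1.887 = 147.9 μs.
Total: 227.4 + 388.0 + 147.9 μs.

τ = 763 μs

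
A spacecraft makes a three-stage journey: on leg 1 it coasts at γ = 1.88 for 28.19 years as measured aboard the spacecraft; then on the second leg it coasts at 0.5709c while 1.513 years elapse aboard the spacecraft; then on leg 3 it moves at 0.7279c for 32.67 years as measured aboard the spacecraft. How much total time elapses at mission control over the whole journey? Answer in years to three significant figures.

Leg 1: γ = 1.88; Δt_1 = 1.880 × 28.19 = 53.00 years.
Leg 2: γ = 1/√(1 − 0.5709²) = 1/√0.6741 = 1.218; Δt_2 = 1.218 × 1.513 = 1.843 years.
Leg 3: γ = 1/√(1 − 0.7279²) = 1/√0.4702 = 1.458; Δt_3 = 1.458 × 32.67 = 47.65 years.
Total: 53.00 + 1.843 + 47.65 years.

Δt = 102 years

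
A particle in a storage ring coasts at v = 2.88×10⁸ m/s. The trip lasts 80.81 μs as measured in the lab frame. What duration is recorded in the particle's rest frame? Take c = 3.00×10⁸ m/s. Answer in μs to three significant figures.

β = 2.88×10⁸/3.00×10⁸ = 0.9600; γ = 1/√(1 − 0.9600²) = 3.571
The interval measured in the lab frame is the dilated one; the clock in the particle's rest frame measures the proper time τ = Δt/γ = 80.81/3.571 μs.

τ = 22.6 μs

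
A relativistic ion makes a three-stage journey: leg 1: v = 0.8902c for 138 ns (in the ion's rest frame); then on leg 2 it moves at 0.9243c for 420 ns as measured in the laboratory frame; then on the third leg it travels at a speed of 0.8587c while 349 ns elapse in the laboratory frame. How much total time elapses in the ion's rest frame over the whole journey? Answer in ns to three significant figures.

Leg 1: 138 ns is already measured in the ion's rest frame.
Leg 2: γ = 1/√(1 − 0.9243²) = 1/√0.1457 = 2.620; τ_2 = 420/2.620 = 160.3 ns.
Leg 3: γ = 1/√(1 − 0.8587²) = 1/√0.2626 = 1.951; τ_3 = 349/1.951 = 178.9 ns.
Total: 138.0 + 160.3 + 178.9 ns.

τ = 477 ns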